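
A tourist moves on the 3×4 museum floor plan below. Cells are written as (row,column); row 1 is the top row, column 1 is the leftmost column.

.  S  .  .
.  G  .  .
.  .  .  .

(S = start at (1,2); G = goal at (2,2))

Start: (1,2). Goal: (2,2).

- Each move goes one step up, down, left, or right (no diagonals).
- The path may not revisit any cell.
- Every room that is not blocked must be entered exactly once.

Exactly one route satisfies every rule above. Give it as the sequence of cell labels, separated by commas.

(1,2), (1,1), (2,1), (3,1), (3,2), (3,3), (3,4), (2,4), (1,4), (1,3), (2,3), (2,2)

Need to visit all 12 open cells exactly once, starting at (1,2) and ending at (2,2).
Route from (1,2): left to (1,1), 2× down (reaching (3,1)), 3× right (reaching (3,4)), 2× up (reaching (1,4)), left to (1,3), down to (2,3), left to (2,2) — 11 moves in all.
Check: all 12 open cells covered.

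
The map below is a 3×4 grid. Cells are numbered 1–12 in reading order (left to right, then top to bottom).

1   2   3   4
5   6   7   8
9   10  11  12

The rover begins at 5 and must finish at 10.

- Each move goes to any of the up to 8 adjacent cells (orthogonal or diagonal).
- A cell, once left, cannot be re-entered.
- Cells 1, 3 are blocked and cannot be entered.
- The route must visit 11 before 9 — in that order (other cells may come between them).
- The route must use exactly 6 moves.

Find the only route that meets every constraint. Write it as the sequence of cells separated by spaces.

The waypoints must appear in the order 11, 9, with no cell reused.
Route from 5: up-right 1 to 2, down-right 1 to 7, down 1 to 11, up-left 1 to 6, down-left 1 to 9, right 1 to 10 — 6 moves in all.
Check: order respected (11 at step 3, 9 at step 5); 6 moves as required.

5 2 7 11 6 9 10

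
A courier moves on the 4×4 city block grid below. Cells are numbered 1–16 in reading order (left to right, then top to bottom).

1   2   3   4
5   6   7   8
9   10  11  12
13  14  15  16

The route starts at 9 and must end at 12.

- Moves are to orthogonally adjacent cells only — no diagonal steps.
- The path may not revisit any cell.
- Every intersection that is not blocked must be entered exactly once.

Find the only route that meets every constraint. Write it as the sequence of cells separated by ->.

Need to visit all 16 open cells exactly once, starting at 9 and ending at 12.
Route from 9: down to 13, right to 14, 2× up (reaching 6), left to 5, up to 1, 3× right (reaching 4), down to 8, left to 7, 2× down (reaching 15), right to 16, up to 12 — 15 moves in all.
Check: all 16 open cells covered.

9 -> 13 -> 14 -> 10 -> 6 -> 5 -> 1 -> 2 -> 3 -> 4 -> 8 -> 7 -> 11 -> 15 -> 16 -> 12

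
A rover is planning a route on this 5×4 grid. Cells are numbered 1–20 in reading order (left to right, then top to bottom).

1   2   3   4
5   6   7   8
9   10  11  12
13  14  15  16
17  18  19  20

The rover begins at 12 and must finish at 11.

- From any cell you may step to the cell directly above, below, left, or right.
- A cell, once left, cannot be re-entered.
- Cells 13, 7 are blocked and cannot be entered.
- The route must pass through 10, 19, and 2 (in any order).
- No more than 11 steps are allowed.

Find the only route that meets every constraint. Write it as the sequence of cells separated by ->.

Any route must reach 10, 19, and 2 and still end at 11 within 11 moves, so the order of the required stops is forced.
Route from 12: 2× up (reaching 4), 2× left (reaching 2), 4× down (reaching 18), right to 19, 2× up (reaching 11) — 11 moves in all.
Check: all required cells visited; 11 ≤ 11 moves.

12 -> 8 -> 4 -> 3 -> 2 -> 6 -> 10 -> 14 -> 18 -> 19 -> 15 -> 11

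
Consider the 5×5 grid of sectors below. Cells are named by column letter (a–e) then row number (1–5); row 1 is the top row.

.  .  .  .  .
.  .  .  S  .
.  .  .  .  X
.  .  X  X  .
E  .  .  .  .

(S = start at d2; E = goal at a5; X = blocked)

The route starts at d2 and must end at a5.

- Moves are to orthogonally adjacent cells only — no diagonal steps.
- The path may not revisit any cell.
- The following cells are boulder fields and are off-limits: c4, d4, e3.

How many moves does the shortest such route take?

The Manhattan distance from d2 to a5 is |2−5| + |4−1| = 6, so at least 6 moves are needed.
A route of 6 moves achieves this: d2 → d3 → c3 → b3 → b4 → b5 → a5.
Since 6 matches the lower bound, it is optimal.

6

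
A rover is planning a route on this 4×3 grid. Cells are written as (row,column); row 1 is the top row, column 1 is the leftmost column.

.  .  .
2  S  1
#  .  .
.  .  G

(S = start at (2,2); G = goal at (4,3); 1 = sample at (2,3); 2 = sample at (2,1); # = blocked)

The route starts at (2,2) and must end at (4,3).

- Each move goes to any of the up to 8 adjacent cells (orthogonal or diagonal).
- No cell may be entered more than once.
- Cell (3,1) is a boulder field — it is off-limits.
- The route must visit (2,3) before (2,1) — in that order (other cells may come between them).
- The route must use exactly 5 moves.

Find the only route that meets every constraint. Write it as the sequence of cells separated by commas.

The waypoints must appear in the order (2,3), (2,1), with no cell reused.
Route from (2,2): right to (2,3), up-left to (1,2), down-left to (2,1), 2× down-right (reaching (4,3)) — 5 moves in all.
Check: order respected (1 at step 1, 2 at step 3); 5 moves as required.

(2,2), (2,3), (1,2), (2,1), (3,2), (4,3)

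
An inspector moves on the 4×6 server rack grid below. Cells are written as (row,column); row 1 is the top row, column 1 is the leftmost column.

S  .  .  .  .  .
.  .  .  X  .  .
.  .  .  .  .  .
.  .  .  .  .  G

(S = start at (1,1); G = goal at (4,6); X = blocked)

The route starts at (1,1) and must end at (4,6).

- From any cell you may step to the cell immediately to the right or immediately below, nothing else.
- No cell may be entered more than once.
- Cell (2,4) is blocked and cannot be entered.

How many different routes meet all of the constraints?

32

A right/down-only route from (1,1) to (4,6) makes exactly 3 down-moves and 5 right-moves in some order.
With no other constraints that would be C(8,3) = 56 routes.
Subtract routes through each blocked cell (inclusion–exclusion for overlaps): − through (2,4): 24 → 32.
That gives 32 routes.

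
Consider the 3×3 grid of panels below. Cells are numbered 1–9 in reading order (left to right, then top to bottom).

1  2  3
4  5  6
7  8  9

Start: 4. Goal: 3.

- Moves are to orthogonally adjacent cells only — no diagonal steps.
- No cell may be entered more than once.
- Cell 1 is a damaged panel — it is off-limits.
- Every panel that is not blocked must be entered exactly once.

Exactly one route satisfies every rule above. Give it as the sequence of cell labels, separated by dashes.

Need to visit all 8 open cells exactly once, starting at 4 and ending at 3.
Route from 4: down 1 to 7, right 2 to 9, up 1 to 6, left 1 to 5, up 1 to 2, right 1 to 3 — 7 moves in all.
Check: all 8 open cells covered.

4 - 7 - 8 - 9 - 6 - 5 - 2 - 3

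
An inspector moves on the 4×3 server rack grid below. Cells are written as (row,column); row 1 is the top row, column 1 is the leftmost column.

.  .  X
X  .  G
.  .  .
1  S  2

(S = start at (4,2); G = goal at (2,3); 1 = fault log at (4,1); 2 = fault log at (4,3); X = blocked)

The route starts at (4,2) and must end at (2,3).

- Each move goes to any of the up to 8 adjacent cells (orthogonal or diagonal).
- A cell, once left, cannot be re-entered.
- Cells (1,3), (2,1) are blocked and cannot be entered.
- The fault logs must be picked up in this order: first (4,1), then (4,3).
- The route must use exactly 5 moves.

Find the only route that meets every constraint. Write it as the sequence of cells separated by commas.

The waypoints must appear in the order (4,1), (4,3), with no cell reused.
Route from (4,2): left to (4,1), up-right to (3,2), down-right to (4,3), 2× up (reaching (2,3)) — 5 moves in all.
Check: order respected (1 at step 1, 2 at step 3); 5 moves as required.

(4,2), (4,1), (3,2), (4,3), (3,3), (2,3)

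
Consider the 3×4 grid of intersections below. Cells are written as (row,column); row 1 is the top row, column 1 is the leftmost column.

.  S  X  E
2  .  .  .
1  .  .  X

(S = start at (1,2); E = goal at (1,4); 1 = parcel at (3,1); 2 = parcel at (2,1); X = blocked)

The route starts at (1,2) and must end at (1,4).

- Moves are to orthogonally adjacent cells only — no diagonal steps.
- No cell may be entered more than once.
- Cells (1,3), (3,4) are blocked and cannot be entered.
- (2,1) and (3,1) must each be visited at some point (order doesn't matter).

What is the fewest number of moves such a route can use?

8

Any route passes through (2,1) and (3,1) in some order between (1,2) and (1,4). Summing Manhattan distances along each leg and taking the cheapest ordering ((1,2) → (3,1) → (2,1) → (1,4)) gives a lower bound of 3 + 1 + 4 = 8 moves.
A route of 8 moves achieves this: (1,2) → (2,2) → (2,1) → (3,1) → (3,2) → (3,3) → (2,3) → (2,4) → (1,4).
Since 8 matches the lower bound, it is optimal.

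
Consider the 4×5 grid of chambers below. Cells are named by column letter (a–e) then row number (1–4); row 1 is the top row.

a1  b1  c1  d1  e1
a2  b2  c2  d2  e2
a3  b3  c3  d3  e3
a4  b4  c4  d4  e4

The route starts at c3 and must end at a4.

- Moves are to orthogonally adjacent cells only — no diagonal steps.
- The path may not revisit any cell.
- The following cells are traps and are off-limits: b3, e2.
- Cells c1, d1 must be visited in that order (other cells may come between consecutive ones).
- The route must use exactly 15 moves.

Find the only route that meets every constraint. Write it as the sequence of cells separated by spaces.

The waypoints must appear in the order c1, d1, with no cell reused.
Route from c3: up 1 to c2, left 2 to a2, up 1 to a1, right 3 to d1, down 2 to d3, right 1 to e3, down 1 to e4, left 4 to a4 — 15 moves in all.
Check: order respected (c1 at step 6, d1 at step 7); 15 moves as required.

c3 c2 b2 a2 a1 b1 c1 d1 d2 d3 e3 e4 d4 c4 b4 a4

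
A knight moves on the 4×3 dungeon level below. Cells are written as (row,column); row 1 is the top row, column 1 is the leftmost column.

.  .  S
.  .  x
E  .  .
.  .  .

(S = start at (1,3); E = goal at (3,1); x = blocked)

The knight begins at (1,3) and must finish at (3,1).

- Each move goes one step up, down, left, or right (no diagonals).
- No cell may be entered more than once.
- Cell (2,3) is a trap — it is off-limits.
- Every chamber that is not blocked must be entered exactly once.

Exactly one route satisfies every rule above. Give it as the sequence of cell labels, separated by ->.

Need to visit all 11 open cells exactly once, starting at (1,3) and ending at (3,1).
Cell (4,1) has only two open neighbours ((3,1) and (4,2)), so the path must pass straight through it: one of those is the cell it's entered from and the other is where it exits.
Route from (1,3): 2× left (reaching (1,1)), down to (2,1), right to (2,2), down to (3,2), right to (3,3), down to (4,3), 2× left (reaching (4,1)), up to (3,1) — 10 moves in all.
Check: all 11 open cells covered.

(1,3) -> (1,2) -> (1,1) -> (2,1) -> (2,2) -> (3,2) -> (3,3) -> (4,3) -> (4,2) -> (4,1) -> (3,1)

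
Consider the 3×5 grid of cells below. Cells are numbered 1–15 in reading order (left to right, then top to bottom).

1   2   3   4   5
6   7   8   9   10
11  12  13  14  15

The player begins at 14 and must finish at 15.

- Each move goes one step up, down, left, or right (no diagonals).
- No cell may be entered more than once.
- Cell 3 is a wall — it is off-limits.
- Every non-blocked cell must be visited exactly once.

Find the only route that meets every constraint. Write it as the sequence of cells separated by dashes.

14 - 13 - 12 - 11 - 6 - 1 - 2 - 7 - 8 - 9 - 4 - 5 - 10 - 15

Need to visit all 14 open cells exactly once, starting at 14 and ending at 15.
Cell 1 has only two open neighbours (6 and 2), so the path must pass straight through it: one of those is the cell it's entered from and the other is where it exits.
Route from 14: left 3 to 11, up 2 to 1, right 1 to 2, down 1 to 7, right 2 to 9, up 1 to 4, right 1 to 5, down 2 to 15 — 13 moves in all.
Check: all 14 open cells covered.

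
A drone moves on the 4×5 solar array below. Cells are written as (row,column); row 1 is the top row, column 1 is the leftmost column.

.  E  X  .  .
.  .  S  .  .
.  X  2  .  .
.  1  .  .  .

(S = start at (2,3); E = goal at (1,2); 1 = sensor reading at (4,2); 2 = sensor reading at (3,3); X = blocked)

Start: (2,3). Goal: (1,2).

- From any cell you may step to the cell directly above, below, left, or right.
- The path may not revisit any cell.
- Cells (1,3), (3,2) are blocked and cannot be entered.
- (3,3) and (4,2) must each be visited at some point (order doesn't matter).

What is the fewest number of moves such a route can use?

Any route passes through (3,3) and (4,2) in some order between (2,3) and (1,2). Summing Manhattan distances along each leg and taking the cheapest ordering ((2,3) → (3,3) → (4,2) → (1,2)) gives a lower bound of 1 + 2 + 3 = 6 moves.
That bound ignores the blocked cells. Measuring each leg by the fewest moves that actually steer around them ((2,3)→(4,2): 3; (4,2)→(3,3): 2; (3,3)→(1,2): 3) raises the lower bound to 8.
A route of 8 moves exists: (2,3) → (3,3) → (4,3) → (4,2) → (4,1) → (3,1) → (2,1) → (1,1) → (1,2).
Since 8 matches that lower bound, it is optimal.

8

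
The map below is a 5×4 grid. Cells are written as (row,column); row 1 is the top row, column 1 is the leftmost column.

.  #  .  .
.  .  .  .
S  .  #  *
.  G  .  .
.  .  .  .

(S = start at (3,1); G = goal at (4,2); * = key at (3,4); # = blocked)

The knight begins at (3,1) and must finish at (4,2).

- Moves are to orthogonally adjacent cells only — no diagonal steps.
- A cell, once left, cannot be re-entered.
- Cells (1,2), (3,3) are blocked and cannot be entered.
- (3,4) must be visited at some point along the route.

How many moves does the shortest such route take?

Any route passes through (3,4) somewhere between (3,1) and (4,2). Summing Manhattan distances along the two legs ((3,1) → (3,4) → (4,2)) gives a lower bound of 3 + 3 = 6 moves.
That bound ignores the blocked cells. Measuring each leg by the fewest moves that actually steer around them ((3,1)→(3,4): 5; (3,4)→(4,2): 3) raises the lower bound to 8.
A route of 8 moves exists: (3,1) → (2,1) → (2,2) → (2,3) → (2,4) → (3,4) → (4,4) → (4,3) → (4,2).
Since 8 matches that lower bound, it is optimal.

8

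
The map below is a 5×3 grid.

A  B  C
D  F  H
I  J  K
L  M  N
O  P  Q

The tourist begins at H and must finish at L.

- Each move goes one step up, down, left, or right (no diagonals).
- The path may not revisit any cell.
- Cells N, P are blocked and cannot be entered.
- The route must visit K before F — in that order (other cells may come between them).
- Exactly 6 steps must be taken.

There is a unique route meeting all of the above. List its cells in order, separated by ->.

H -> K -> J -> F -> D -> I -> L

The waypoints must appear in the order K, F, with no cell reused.
Route from H: down to K, left to J, up to F, left to D, 2× down (reaching L) — 6 moves in all.
Check: order respected (K at step 1, F at step 3); 6 moves as required.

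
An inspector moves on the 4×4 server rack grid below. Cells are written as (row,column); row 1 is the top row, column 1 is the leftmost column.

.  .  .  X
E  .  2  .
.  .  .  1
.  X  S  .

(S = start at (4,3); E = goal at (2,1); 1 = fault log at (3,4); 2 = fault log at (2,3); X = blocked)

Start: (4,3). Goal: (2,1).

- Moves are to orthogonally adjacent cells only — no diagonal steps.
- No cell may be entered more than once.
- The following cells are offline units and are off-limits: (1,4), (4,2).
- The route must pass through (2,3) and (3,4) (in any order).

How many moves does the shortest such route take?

Any route passes through (2,3) and (3,4) in some order between (4,3) and (2,1). Summing Manhattan distances along each leg and taking the cheapest ordering ((4,3) → (3,4) → (2,3) → (2,1)) gives a lower bound of 2 + 2 + 2 = 6 moves.
A route of 6 moves achieves this: (4,3) → (3,3) → (3,4) → (2,4) → (2,3) → (2,2) → (2,1).
Since 6 matches the lower bound, it is optimal.

6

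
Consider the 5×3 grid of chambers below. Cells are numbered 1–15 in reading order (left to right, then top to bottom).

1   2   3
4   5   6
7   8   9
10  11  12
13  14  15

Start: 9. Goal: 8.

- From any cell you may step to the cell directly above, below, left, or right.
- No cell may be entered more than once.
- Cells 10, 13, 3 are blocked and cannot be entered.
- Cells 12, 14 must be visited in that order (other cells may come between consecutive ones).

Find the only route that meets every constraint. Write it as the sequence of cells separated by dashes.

9 - 12 - 15 - 14 - 11 - 8

The waypoints must appear in the order 12, 14, with no cell reused.
Route from 9: 2× down (reaching 15), left to 14, 2× up (reaching 8) — 5 moves in all.
Check: order respected (12 at step 1, 14 at step 3).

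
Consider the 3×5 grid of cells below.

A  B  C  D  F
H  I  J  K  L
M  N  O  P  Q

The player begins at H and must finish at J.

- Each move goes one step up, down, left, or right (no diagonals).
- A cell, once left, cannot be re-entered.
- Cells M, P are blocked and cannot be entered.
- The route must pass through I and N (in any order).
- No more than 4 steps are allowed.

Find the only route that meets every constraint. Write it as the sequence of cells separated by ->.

H -> I -> N -> O -> J

The budget equals the shortest possible length, so every move has to be on a shortest route through the required cells.
Route from H: right to I, down to N, right to O, up to J — 4 moves in all.
Check: all required cells visited; 4 ≤ 4 moves.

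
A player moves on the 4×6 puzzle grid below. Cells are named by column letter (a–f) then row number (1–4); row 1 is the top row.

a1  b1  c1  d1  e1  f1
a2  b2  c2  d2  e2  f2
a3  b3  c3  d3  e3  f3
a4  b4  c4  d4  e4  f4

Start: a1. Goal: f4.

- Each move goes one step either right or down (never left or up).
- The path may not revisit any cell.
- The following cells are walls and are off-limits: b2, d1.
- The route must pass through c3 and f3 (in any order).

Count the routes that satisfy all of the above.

A right/down-only route from a1 to f4 makes exactly 3 down-moves and 5 right-moves in some order.
With no other constraints that would be C(8,3) = 56 routes.
A monotone route can only reach the required cells in the order c3, f3, so split there and multiply the segment counts (each segment already excludes blocked cells): a1→c3: 2; c3→f3: 1; f3→f4: 1; product = 2.
That gives 2 routes.

2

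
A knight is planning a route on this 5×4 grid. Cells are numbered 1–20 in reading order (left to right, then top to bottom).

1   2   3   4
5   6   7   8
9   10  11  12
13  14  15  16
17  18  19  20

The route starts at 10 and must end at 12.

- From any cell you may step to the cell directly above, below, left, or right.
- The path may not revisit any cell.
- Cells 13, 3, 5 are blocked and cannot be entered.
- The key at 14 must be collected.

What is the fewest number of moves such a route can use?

4

Any route passes through 14 somewhere between 10 and 12. Summing Manhattan distances along the two legs (10 → 14 → 12) gives a lower bound of 1 + 3 = 4 moves.
A route of 4 moves achieves this: 10 → 14 → 15 → 11 → 12.
Since 4 matches the lower bound, it is optimal.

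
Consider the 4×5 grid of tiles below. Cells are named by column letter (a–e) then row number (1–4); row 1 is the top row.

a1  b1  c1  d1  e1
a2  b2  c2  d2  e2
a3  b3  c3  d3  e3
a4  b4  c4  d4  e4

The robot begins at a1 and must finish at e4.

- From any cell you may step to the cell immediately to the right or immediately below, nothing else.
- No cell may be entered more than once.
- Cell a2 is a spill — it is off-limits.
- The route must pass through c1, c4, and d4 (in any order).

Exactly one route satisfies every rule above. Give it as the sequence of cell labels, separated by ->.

Moves only go right or down, so the column and row indices never decrease.
Route from a1: right 2 to c1, down 3 to c4, right 2 to e4 — 7 moves in all.
Check: all required cells visited.

a1 -> b1 -> c1 -> c2 -> c3 -> c4 -> d4 -> e4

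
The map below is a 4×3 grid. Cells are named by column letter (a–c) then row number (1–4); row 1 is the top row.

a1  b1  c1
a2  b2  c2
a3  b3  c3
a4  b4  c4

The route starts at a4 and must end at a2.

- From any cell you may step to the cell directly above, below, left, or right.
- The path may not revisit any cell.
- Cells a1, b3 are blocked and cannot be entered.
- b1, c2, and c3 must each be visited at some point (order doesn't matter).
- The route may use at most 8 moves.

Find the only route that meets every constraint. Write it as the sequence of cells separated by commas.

Any route must reach b1, c2, and c3 and still end at a2 within 8 moves, so the order of the required stops is forced.
Route from a4: 2× right (reaching c4), 3× up (reaching c1), left to b1, down to b2, left to a2 — 8 moves in all.
Check: all required cells visited; 8 ≤ 8 moves.

a4, b4, c4, c3, c2, c1, b1, b2, a2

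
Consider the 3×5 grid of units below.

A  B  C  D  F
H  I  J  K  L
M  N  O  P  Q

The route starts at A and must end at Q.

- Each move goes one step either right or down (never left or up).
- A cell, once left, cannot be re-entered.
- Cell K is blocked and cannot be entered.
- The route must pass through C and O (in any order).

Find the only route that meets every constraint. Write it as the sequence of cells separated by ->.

Moves only go right or down, so the column and row indices never decrease.
Route from A: 2× right (reaching C), 2× down (reaching O), 2× right (reaching Q) — 6 moves in all.
Check: all required cells visited.

A -> B -> C -> J -> O -> P -> Q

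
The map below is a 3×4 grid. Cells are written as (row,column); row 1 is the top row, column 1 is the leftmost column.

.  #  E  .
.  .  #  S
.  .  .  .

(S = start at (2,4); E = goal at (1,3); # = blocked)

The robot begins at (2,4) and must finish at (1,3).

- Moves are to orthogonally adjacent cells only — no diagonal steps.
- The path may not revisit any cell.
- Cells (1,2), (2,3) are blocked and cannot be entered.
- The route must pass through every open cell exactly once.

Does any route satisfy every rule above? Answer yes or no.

Cell (1,1) has only one open neighbour but is neither the start nor the goal, so a Hamiltonian route would have to both enter and leave it through the same neighbour — impossible without revisiting.

no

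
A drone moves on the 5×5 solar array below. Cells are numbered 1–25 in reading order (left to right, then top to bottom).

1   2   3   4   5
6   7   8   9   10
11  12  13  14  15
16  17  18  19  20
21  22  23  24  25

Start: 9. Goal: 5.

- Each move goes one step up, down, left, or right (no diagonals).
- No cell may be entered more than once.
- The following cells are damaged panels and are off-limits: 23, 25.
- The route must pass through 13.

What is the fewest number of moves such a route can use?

Any route passes through 13 somewhere between 9 and 5. Summing Manhattan distances along the two legs (9 → 13 → 5) gives a lower bound of 2 + 4 = 6 moves.
A route of 6 moves achieves this: 9 → 14 → 13 → 8 → 3 → 4 → 5.
Since 6 matches the lower bound, it is optimal.

6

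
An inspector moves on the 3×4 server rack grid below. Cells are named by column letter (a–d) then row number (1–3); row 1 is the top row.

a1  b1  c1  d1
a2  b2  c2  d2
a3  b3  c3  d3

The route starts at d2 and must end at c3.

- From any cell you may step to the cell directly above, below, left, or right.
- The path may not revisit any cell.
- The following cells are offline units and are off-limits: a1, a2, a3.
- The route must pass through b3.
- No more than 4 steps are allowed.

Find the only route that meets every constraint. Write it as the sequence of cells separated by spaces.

d2 c2 b2 b3 c3

Any route must reach b3 and still end at c3 within 4 moves, so the order of the required stops is forced.
Route from d2: left 2 to b2, down 1 to b3, right 1 to c3 — 4 moves in all.
Check: all required cells visited; 4 ≤ 4 moves.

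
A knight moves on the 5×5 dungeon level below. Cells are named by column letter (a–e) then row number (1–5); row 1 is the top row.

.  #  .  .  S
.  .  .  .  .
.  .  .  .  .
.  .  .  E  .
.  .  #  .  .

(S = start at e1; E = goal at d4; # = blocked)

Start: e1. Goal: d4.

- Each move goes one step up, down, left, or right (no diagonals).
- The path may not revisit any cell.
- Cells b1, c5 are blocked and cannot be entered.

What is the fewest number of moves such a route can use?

4

The Manhattan distance from e1 to d4 is |1−4| + |5−4| = 4, so at least 4 moves are needed.
A route of 4 moves achieves this: e1 → e2 → e3 → e4 → d4.
Since 4 matches the lower bound, it is optimal.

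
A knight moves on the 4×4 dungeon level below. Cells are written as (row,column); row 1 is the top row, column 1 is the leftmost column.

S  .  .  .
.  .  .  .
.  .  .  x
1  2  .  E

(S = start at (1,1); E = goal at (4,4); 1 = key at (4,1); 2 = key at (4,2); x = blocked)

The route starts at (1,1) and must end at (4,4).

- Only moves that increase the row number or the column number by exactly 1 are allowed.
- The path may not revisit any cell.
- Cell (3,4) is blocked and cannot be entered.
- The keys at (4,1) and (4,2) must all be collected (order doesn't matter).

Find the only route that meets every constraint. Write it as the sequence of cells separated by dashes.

(1,1) - (2,1) - (3,1) - (4,1) - (4,2) - (4,3) - (4,4)

Moves only go right or down, so the column and row indices never decrease.
Route from (1,1): 3× down (reaching (4,1)), 3× right (reaching (4,4)) — 6 moves in all.
Check: all required cells visited.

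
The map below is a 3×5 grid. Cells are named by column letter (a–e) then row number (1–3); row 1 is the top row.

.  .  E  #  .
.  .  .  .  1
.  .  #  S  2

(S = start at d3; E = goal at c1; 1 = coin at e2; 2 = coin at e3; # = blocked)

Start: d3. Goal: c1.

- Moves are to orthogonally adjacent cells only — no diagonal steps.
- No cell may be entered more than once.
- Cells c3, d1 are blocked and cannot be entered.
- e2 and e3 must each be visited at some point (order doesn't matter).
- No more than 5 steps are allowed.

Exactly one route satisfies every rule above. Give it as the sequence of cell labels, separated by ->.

d3 -> e3 -> e2 -> d2 -> c2 -> c1

The 5-move cap with required stops at e2, e3 leaves no slack for detours.
Route from d3: right 1 to e3, up 1 to e2, left 2 to c2, up 1 to c1 — 5 moves in all.
Check: all required cells visited; 5 ≤ 5 moves.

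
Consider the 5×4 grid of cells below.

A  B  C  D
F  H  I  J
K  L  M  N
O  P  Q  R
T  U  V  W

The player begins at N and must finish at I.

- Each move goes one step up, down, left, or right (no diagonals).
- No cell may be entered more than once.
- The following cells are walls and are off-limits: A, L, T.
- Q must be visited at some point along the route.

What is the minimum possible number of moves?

Any route passes through Q somewhere between N and I. Summing Manhattan distances along the two legs (N → Q → I) gives a lower bound of 2 + 2 = 4 moves.
A route of 4 moves achieves this: N → R → Q → M → I.
Since 4 matches the lower bound, it is optimal.

4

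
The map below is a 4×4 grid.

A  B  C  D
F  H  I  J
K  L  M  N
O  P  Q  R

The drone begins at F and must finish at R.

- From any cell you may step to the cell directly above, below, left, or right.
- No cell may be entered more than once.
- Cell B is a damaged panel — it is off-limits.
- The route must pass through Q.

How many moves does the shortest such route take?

Any route passes through Q somewhere between F and R. Summing Manhattan distances along the two legs (F → Q → R) gives a lower bound of 4 + 1 = 5 moves.
A route of 5 moves achieves this: F → K → O → P → Q → R.
Since 5 matches the lower bound, it is optimal.

5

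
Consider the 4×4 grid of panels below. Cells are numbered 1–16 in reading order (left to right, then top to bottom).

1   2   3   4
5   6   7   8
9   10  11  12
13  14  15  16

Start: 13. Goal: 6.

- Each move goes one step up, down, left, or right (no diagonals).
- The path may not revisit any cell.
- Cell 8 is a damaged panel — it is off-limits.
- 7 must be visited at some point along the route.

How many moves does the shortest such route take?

5

Any route passes through 7 somewhere between 13 and 6. Summing Manhattan distances along the two legs (13 → 7 → 6) gives a lower bound of 4 + 1 = 5 moves.
A route of 5 moves achieves this: 13 → 9 → 10 → 11 → 7 → 6.
Since 5 matches the lower bound, it is optimal.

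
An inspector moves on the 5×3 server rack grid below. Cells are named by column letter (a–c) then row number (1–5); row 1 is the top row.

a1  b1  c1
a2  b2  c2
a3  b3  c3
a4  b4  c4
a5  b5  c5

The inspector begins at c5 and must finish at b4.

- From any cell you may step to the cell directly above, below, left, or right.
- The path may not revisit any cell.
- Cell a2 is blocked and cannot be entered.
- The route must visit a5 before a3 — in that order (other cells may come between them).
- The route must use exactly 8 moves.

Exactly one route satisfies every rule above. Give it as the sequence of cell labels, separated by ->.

c5 -> b5 -> a5 -> a4 -> a3 -> b3 -> c3 -> c4 -> b4

The waypoints must appear in the order a5, a3, with no cell reused.
Route from c5: left 2 to a5, up 2 to a3, right 2 to c3, down 1 to c4, left 1 to b4 — 8 moves in all.
Check: order respected (a5 at step 2, a3 at step 4); 8 moves as required.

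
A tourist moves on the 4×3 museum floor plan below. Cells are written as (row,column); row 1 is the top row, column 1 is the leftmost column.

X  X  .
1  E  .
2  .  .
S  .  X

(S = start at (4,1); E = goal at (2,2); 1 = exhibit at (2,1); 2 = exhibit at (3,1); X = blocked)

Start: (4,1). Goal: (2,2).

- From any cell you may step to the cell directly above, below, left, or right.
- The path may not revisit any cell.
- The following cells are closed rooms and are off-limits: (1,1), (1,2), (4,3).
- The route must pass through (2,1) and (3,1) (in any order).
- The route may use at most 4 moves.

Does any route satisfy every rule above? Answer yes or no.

One route that works: (4,1) → (3,1) → (2,1) → (2,2).

yes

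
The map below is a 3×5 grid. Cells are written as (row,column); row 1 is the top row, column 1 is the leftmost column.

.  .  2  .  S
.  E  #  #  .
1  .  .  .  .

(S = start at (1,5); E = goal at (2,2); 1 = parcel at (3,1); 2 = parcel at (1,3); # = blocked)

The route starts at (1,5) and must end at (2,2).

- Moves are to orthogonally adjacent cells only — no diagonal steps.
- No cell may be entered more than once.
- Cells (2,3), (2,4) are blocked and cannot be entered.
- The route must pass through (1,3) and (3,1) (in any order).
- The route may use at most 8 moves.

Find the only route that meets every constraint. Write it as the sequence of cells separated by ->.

Any route must reach (1,3) and (3,1) and still end at (2,2) within 8 moves, so the order of the required stops is forced.
Route from (1,5): left 4 to (1,1), down 2 to (3,1), right 1 to (3,2), up 1 to (2,2) — 8 moves in all.
Check: all required cells visited; 8 ≤ 8 moves.

(1,5) -> (1,4) -> (1,3) -> (1,2) -> (1,1) -> (2,1) -> (3,1) -> (3,2) -> (2,2)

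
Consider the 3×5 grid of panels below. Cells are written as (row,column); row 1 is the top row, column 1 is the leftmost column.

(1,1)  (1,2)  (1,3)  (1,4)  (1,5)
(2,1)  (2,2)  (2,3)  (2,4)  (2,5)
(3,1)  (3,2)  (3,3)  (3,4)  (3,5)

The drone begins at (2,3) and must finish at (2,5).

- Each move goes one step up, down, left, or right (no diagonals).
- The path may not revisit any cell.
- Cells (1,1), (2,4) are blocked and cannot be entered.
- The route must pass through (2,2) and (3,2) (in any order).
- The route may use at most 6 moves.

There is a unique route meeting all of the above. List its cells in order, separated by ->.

(2,3) -> (2,2) -> (3,2) -> (3,3) -> (3,4) -> (3,5) -> (2,5)

The 6-move cap with required stops at (2,2), (3,2) leaves no slack for detours.
Route from (2,3): left to (2,2), down to (3,2), 3× right (reaching (3,5)), up to (2,5) — 6 moves in all.
Check: all required cells visited; 6 ≤ 6 moves.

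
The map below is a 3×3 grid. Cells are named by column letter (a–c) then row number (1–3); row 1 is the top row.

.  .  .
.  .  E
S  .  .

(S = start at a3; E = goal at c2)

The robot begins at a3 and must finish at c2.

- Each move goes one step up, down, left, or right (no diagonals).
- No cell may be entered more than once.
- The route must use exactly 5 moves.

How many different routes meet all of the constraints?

Need simple routes of exactly 5 moves from a3 to c2 (Manhattan distance 3, so 1 moves are spent on a detour and 1 undoing it).
Enumerating: a3 a2 a1 b1 b2 c2 | a3 a2 a1 b1 c1 c2 | a3 a2 b2 b1 c1 c2 | a3 a2 b2 b3 c3 c2 | a3 b3 b2 b1 c1 c2.
That gives 5 routes.

5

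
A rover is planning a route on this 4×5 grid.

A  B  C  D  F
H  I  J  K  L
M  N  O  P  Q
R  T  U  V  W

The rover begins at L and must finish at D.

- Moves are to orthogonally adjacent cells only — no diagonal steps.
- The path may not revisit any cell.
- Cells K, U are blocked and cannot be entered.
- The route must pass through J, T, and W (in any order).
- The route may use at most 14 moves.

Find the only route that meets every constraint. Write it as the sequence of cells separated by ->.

L -> Q -> W -> V -> P -> O -> N -> T -> R -> M -> H -> I -> J -> C -> D

The 14-move cap with required stops at J, T, W leaves no slack for detours.
Route from L: down 2 to W, left 1 to V, up 1 to P, left 2 to N, down 1 to T, left 1 to R, up 2 to H, right 2 to J, up 1 to C, right 1 to D — 14 moves in all.
Check: all required cells visited; 14 ≤ 14 moves.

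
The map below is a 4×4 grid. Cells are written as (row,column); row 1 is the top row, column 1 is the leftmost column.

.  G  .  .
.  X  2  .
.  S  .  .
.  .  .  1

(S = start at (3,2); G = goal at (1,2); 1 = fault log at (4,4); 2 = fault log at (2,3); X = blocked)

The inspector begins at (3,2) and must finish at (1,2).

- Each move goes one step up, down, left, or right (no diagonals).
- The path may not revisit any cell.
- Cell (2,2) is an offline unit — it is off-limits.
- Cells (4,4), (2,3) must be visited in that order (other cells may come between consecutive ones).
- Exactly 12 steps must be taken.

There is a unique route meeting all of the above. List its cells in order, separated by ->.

The waypoints must appear in the order (4,4), (2,3), with no cell reused.
Route from (3,2): left 1 to (3,1), down 1 to (4,1), right 3 to (4,4), up 1 to (3,4), left 1 to (3,3), up 1 to (2,3), right 1 to (2,4), up 1 to (1,4), left 2 to (1,2) — 12 moves in all.
Check: order respected (1 at step 5, 2 at step 8); 12 moves as required.

(3,2) -> (3,1) -> (4,1) -> (4,2) -> (4,3) -> (4,4) -> (3,4) -> (3,3) -> (2,3) -> (2,4) -> (1,4) -> (1,3) -> (1,2)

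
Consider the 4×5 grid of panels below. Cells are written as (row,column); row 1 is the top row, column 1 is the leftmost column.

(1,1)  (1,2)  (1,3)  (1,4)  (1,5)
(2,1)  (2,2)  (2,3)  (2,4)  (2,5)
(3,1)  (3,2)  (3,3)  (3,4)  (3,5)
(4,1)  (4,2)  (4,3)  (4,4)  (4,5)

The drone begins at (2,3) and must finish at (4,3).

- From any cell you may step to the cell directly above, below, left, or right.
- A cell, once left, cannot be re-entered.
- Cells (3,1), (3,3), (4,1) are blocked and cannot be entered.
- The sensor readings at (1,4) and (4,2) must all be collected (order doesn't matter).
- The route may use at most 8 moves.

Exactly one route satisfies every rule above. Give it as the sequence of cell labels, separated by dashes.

(2,3) - (2,4) - (1,4) - (1,3) - (1,2) - (2,2) - (3,2) - (4,2) - (4,3)

The budget equals the shortest possible length, so every move has to be on a shortest route through the required cells.
Route from (2,3): right to (2,4), up to (1,4), 2× left (reaching (1,2)), 3× down (reaching (4,2)), right to (4,3) — 8 moves in all.
Check: all required cells visited; 8 ≤ 8 moves.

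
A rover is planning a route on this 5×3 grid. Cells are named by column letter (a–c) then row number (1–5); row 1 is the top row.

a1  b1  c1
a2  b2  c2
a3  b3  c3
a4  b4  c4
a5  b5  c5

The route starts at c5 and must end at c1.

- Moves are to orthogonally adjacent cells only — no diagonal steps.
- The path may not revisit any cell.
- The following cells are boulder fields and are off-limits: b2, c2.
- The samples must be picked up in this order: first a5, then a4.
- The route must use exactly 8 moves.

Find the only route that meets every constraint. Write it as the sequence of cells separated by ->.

c5 -> b5 -> a5 -> a4 -> a3 -> a2 -> a1 -> b1 -> c1

The waypoints must appear in the order a5, a4, with no cell reused.
Route from c5: 2× left (reaching a5), 4× up (reaching a1), 2× right (reaching c1) — 8 moves in all.
Check: order respected (a5 at step 2, a4 at step 3); 8 moves as required.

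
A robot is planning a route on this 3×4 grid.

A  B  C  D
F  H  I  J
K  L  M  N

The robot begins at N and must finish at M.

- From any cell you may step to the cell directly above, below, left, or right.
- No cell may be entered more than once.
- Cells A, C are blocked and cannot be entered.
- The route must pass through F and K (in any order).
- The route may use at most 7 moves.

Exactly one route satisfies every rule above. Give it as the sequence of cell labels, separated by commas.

The budget equals the shortest possible length, so every move has to be on a shortest route through the required cells.
Route from N: up 1 to J, left 3 to F, down 1 to K, right 2 to M — 7 moves in all.
Check: all required cells visited; 7 ≤ 7 moves.

N, J, I, H, F, K, L, M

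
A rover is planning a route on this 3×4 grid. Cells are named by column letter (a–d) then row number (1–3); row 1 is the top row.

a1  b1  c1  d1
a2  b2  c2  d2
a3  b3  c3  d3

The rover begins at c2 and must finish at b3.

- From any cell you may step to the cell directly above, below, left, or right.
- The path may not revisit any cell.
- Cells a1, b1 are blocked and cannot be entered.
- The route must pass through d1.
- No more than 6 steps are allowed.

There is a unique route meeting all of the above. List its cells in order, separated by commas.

The budget equals the shortest possible length, so every move has to be on a shortest route through the required cells.
Route from c2: up 1 to c1, right 1 to d1, down 2 to d3, left 2 to b3 — 6 moves in all.
Check: all required cells visited; 6 ≤ 6 moves.

c2, c1, d1, d2, d3, c3, b3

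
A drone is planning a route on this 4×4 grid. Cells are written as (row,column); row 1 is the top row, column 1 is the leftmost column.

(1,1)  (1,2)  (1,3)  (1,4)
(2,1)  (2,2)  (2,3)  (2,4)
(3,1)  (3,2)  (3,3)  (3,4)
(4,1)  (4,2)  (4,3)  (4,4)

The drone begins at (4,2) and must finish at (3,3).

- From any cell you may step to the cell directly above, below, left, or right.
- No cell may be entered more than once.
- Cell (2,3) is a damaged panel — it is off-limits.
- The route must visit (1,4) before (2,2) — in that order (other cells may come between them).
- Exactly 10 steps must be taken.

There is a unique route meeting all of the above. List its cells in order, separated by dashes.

(4,2) - (4,3) - (4,4) - (3,4) - (2,4) - (1,4) - (1,3) - (1,2) - (2,2) - (3,2) - (3,3)

The waypoints must appear in the order (1,4), (2,2), with no cell reused.
Route from (4,2): right 2 to (4,4), up 3 to (1,4), left 2 to (1,2), down 2 to (3,2), right 1 to (3,3) — 10 moves in all.
Check: order respected ((1,4) at step 5, (2,2) at step 8); 10 moves as required.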